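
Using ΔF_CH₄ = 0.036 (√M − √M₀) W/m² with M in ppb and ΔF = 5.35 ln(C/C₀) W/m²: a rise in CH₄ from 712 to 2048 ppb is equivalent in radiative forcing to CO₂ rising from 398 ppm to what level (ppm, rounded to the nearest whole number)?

CH₄ forcing: 0.036 × (√2048 − √712) = 0.036 × (45.2548 − 26.6833) = 0.036 × 18.5715 = 0.66857 W/m².
Set 5.35 ln(C/398) = 0.66857: ln(C/398) = 0.66857/5.35 = 0.12497, so C = 398 × e^0.12497 = 398 × 1.13311 = 450.98 ppm.

C ≈ 451 ppm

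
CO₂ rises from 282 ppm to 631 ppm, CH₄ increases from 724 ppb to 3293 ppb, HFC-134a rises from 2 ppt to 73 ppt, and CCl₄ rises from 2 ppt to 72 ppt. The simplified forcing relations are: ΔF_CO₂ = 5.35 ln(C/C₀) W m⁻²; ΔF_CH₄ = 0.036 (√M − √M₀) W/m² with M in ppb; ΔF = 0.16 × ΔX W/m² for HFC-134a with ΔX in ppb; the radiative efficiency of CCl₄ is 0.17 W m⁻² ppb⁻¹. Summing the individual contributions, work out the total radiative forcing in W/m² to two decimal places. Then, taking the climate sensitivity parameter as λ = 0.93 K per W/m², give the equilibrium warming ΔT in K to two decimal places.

CO₂: 5.35 × ln(631/282) = 5.35 × ln(2.23759) = 5.35 × 0.80540 = 4.3089 W/m².
CH₄: 0.036 × (√3293 − √724) = 0.036 × (57.3847 − 26.9072) = 0.036 × 30.4775 = 1.0972 W/m².
HFC-134a: Δ = 73 − 2 = 71 ppt = 0.071 ppb; ΔF = 0.16 × 0.071 = 0.0114 W/m².
CCl₄: Δ = 72 − 2 = 70 ppt = 0.070 ppb; ΔF = 0.17 × 0.070 = 0.0119 W/m².
Total ΔF = 4.3089 + 1.0972 + 0.0114 + 0.0119 = 5.4294 W/m².
ΔT = λ ΔF = 0.93 × 5.43 = 5.0499 K.

ΔF = 5.43 W/m²; ΔT = 5.05 K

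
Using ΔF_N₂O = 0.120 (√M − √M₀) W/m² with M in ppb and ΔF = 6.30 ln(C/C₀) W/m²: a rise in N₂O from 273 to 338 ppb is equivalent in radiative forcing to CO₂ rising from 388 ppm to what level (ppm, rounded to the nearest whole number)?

N₂O forcing: 0.120 × (√338 − √273) = 0.120 × (18.3848 − 16.5227) = 0.120 × 1.8621 = 0.22345 W/m².
Set 6.30 ln(C/388) = 0.22345: ln(C/388) = 0.22345/6.30 = 0.03547, so C = 388 × e^0.03547 = 388 × 1.03611 = 402.01 ppm.

C ≈ 402 ppm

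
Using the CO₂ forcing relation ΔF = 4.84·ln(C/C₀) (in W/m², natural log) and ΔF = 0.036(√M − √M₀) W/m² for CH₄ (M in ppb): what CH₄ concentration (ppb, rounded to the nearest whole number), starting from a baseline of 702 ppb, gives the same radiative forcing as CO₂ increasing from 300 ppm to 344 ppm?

M ≈ 2016 ppb

CO₂ forcing: 4.84 × ln(344/300) = 4.84 × 0.136859 = 0.66240 W/m².
Set 0.036(√M − √702) = 0.66240: √M = 0.66240/0.036 + √702 = 18.4000 + 26.4953 = 44.8953.
M = (44.8953)² = 2015.59 ppb.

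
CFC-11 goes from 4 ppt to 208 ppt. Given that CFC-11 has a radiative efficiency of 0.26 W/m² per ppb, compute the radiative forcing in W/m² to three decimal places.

ΔF = 0.053 W/m²

CFC-11: Δ = 208 − 4 = 204 ppt = 0.204 ppb; ΔF = 0.26 × 0.204 = 0.0530 W/m².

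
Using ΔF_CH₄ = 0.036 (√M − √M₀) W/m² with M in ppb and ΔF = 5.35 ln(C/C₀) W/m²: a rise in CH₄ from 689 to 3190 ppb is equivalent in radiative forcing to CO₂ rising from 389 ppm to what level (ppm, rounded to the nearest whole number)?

CH₄ forcing: 0.036 × (√3190 − √689) = 0.036 × (56.4801 − 26.2488) = 0.036 × 30.2313 = 1.08833 W/m².
Set 5.35 ln(C/389) = 1.08833: ln(C/389) = 1.08833/5.35 = 0.20343, so C = 389 × e^0.20343 = 389 × 1.22560 = 476.76 ppm.

C ≈ 477 ppm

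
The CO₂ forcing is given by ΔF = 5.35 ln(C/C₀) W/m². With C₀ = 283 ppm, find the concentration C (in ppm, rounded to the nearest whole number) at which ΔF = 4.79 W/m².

Set 5.35 ln(C/283) = 4.79, so ln(C/283) = 4.79/5.35 = 0.89533.
Then C/283 = e^0.89533 = 2.44814, giving C = 283 × 2.44814 = 692.82 ppm.

C ≈ 693 ppm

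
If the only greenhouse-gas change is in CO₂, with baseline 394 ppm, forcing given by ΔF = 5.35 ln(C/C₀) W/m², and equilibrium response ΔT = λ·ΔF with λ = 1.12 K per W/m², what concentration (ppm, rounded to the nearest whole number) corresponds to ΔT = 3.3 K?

C ≈ 683 ppm

Required forcing: ΔF = ΔT/λ = 3.3/1.12 = 2.9464 W/m².
Then ln(C/394) = ΔF/5.35 = 2.9464/5.35 = 0.55073.
So C = 394 × e^0.55073 = 394 × 1.73452 = 683.40 ppm.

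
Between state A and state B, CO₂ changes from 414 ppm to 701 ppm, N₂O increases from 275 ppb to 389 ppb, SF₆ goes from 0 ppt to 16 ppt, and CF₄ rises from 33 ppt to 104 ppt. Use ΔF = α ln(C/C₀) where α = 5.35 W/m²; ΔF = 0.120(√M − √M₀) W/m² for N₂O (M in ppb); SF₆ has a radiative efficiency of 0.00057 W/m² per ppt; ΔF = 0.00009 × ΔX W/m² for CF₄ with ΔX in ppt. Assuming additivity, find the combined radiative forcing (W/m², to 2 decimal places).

ΔF = 3.21 W/m²

CO₂: 5.35 × ln(701/414) = 5.35 × ln(1.69324) = 5.35 × 0.52664 = 2.8175 W/m².
N₂O: 0.120 × (√389 − √275) = 0.120 × (19.7231 − 16.5831) = 0.120 × 3.1400 = 0.3768 W/m².
SF₆: ΔF = 0.00057 × (16 − 0) = 0.00057 × 16 = 0.0091 W/m².
CF₄: ΔF = 0.00009 × (104 − 33) = 0.00009 × 71 = 0.0064 W/m².
Total ΔF = 2.8175 + 0.3768 + 0.0091 + 0.0064 = 3.2098 W/m².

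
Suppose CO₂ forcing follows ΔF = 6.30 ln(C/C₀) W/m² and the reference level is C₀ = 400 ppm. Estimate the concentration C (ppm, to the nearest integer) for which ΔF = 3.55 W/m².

Set 6.30 ln(C/400) = 3.55, so ln(C/400) = 3.55/6.30 = 0.56349.
Then C/400 = e^0.56349 = 1.75679, giving C = 400 × 1.75679 = 702.72 ppm.

C ≈ 703 ppm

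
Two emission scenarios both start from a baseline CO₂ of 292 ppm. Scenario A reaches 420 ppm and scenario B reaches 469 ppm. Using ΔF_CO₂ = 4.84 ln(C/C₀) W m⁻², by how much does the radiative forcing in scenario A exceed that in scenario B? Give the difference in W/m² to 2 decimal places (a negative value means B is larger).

ΔF_A − ΔF_B = -0.53 W/m²

ΔF_A = 4.84 ln(420/292) = 4.84 × 0.36350 = 1.7593 W/m².
ΔF_B = 4.84 ln(469/292) = 4.84 × 0.47385 = 2.2934 W/m².
Difference: 1.7593 − 2.2934 = -0.5341 W/m².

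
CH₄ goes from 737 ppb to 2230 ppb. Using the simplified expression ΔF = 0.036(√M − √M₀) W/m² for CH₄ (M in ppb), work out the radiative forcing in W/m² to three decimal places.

ΔF = 0.723 W/m²

CH₄: 0.036 × (√2230 − √737) = 0.036 × (47.2229 − 27.1477) = 0.036 × 20.0752 = 0.7227 W/m².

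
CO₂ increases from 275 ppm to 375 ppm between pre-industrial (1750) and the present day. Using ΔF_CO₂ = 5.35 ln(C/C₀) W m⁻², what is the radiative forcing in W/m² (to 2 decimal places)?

ΔF = 1.66 W/m²

CO₂: 5.35 × ln(375/275) = 5.35 × ln(1.36364) = 5.35 × 0.31016 = 1.6594 W/m².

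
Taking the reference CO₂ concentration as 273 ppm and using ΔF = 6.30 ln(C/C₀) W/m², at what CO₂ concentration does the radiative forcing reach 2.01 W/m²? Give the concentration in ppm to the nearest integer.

C ≈ 376 ppm

Set 6.30 ln(C/273) = 2.01, so ln(C/273) = 2.01/6.30 = 0.31905.
Then C/273 = e^0.31905 = 1.37582, giving C = 273 × 1.37582 = 375.60 ppm.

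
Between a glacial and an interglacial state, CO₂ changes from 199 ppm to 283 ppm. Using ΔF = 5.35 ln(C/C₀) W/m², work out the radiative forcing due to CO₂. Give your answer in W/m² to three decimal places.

ΔF = 1.884 W/m²

CO₂: 5.35 × ln(283/199) = 5.35 × ln(1.42211) = 5.35 × 0.35214 = 1.8839 W/m².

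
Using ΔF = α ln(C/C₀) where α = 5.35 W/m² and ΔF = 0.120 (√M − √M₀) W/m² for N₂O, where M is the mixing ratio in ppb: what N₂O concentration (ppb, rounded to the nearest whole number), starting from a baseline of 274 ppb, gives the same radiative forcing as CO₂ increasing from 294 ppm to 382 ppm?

M ≈ 797 ppb

CO₂ forcing: 5.35 × ln(382/294) = 5.35 × 0.261841 = 1.40085 W/m².
Set 0.120(√M − √274) = 1.40085: √M = 1.40085/0.120 + √274 = 11.6738 + 16.5529 = 28.2267.
M = (28.2267)² = 796.75 ppb.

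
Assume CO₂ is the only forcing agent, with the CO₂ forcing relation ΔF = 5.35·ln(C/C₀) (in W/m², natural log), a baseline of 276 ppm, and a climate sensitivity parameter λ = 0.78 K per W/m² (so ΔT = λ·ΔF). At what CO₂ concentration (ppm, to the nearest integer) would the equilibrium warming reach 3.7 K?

Required forcing: ΔF = ΔT/λ = 3.7/0.78 = 4.7436 W/m².
Then ln(C/276) = ΔF/5.35 = 4.7436/5.35 = 0.88665.
So C = 276 × e^0.88665 = 276 × 2.42699 = 669.85 ppm.

C ≈ 670 ppm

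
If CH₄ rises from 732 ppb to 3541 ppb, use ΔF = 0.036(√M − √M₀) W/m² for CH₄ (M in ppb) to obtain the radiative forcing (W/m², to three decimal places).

ΔF = 1.168 W/m²

CH₄: 0.036 × (√3541 − √732) = 0.036 × (59.5063 − 27.0555) = 0.036 × 32.4508 = 1.1682 W/m².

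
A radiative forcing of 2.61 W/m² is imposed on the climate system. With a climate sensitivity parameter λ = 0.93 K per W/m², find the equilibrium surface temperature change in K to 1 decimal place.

ΔT = λ ΔF = 0.93 × 2.61 = 2.4273 K.

ΔT = 2.4 K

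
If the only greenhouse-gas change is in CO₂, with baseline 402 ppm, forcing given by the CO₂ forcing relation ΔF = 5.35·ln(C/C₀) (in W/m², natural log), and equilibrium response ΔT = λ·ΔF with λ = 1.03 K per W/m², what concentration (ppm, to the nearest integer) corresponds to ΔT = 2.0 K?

C ≈ 578 ppm

Required forcing: ΔF = ΔT/λ = 2.0/1.03 = 1.9417 W/m².
Then ln(C/402) = ΔF/5.35 = 1.9417/5.35 = 0.36293.
So C = 402 × e^0.36293 = 402 × 1.43754 = 577.89 ppm.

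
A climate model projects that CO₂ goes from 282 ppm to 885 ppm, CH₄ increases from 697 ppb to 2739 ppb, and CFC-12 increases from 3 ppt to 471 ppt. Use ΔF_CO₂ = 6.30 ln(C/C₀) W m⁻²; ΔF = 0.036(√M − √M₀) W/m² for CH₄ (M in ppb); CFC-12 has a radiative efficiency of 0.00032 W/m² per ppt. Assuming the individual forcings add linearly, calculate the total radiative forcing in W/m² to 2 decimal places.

CO₂: 6.30 × ln(885/282) = 6.30 × ln(3.13830) = 6.30 × 1.14368 = 7.2052 W/m².
CH₄: 0.036 × (√2739 − √697) = 0.036 × (52.3355 − 26.4008) = 0.036 × 25.9347 = 0.9336 W/m².
CFC-12: ΔF = 0.00032 × (471 − 3) = 0.00032 × 468 = 0.1498 W/m².
Total ΔF = 7.2052 + 0.9336 + 0.1498 = 8.2886 W/m².

ΔF = 8.29 W/m²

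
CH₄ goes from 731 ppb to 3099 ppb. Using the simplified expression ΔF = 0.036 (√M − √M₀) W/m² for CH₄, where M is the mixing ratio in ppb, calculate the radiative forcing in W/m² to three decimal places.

ΔF = 1.031 W/m²

CH₄: 0.036 × (√3099 − √731) = 0.036 × (55.6687 − 27.0370) = 0.036 × 28.6317 = 1.0307 W/m².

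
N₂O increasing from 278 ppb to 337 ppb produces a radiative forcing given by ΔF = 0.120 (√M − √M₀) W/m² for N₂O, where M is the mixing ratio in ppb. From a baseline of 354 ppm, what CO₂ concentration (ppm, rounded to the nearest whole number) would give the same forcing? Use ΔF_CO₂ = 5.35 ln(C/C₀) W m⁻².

C ≈ 368 ppm

N₂O forcing: 0.120 × (√337 − √278) = 0.120 × (18.3576 − 16.6733) = 0.120 × 1.6843 = 0.20212 W/m².
Set 5.35 ln(C/354) = 0.20212: ln(C/354) = 0.20212/5.35 = 0.03778, so C = 354 × e^0.03778 = 354 × 1.03850 = 367.63 ppm.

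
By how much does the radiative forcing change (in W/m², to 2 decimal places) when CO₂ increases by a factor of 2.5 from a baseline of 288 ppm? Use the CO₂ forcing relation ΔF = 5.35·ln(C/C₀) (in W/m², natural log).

ΔF = 4.90 W/m²

ΔF = 5.35 × ln(2.5) = 5.35 × 0.91629 = 4.9022 W/m².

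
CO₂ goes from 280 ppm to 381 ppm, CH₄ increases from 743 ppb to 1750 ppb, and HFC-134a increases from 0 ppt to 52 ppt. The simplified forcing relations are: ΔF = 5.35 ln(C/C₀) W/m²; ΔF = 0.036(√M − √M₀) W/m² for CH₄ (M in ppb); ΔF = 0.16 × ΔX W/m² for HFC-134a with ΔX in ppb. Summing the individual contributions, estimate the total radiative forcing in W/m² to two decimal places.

ΔF = 2.18 W/m²

CO₂: 5.35 × ln(381/280) = 5.35 × ln(1.36071) = 5.35 × 0.30801 = 1.6479 W/m².
CH₄: 0.036 × (√1750 − √743) = 0.036 × (41.8330 − 27.2580) = 0.036 × 14.5750 = 0.5247 W/m².
HFC-134a: Δ = 52 − 0 = 52 ppt = 0.052 ppb; ΔF = 0.16 × 0.052 = 0.0083 W/m².
Total ΔF = 1.6479 + 0.5247 + 0.0083 = 2.1809 W/m².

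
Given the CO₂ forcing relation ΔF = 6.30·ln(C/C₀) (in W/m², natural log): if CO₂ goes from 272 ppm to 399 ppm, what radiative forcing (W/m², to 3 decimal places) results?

CO₂: 6.30 × ln(399/272) = 6.30 × ln(1.46691) = 6.30 × 0.38316 = 2.4139 W/m².

ΔF = 2.414 W/m²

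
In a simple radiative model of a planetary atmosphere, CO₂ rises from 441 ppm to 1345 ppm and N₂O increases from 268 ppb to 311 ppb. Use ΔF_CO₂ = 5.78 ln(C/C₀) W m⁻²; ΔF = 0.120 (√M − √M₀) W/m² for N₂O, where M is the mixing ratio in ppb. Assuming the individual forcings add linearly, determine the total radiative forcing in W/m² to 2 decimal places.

ΔF = 6.60 W/m²

CO₂: 5.78 × ln(1345/441) = 5.78 × ln(3.04989) = 5.78 × 1.11511 = 6.4453 W/m².
N₂O: 0.120 × (√311 − √268) = 0.120 × (17.6352 − 16.3707) = 0.120 × 1.2645 = 0.1517 W/m².
Total ΔF = 6.4453 + 0.1517 = 6.5970 W/m².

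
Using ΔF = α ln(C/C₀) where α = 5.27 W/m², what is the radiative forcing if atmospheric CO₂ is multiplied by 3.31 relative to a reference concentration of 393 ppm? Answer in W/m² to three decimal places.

Because the forcing depends only on the ratio C/C₀, the initial concentration does not enter.
ΔF = 5.27 × ln(3.31) = 5.27 × 1.19695 = 6.3079 W/m².

ΔF = 6.308 W/m²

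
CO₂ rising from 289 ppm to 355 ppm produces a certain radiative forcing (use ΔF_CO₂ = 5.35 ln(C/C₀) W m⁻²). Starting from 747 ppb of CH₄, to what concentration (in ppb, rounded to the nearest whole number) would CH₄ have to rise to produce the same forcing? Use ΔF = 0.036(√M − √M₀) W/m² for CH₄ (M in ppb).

CO₂ forcing: 5.35 × ln(355/289) = 5.35 × 0.205691 = 1.10045 W/m².
Set 0.036(√M − √747) = 1.10045: √M = 1.10045/0.036 + √747 = 30.5681 + 27.3313 = 57.8994.
M = (57.8994)² = 3352.34 ppb.

M ≈ 3352 ppb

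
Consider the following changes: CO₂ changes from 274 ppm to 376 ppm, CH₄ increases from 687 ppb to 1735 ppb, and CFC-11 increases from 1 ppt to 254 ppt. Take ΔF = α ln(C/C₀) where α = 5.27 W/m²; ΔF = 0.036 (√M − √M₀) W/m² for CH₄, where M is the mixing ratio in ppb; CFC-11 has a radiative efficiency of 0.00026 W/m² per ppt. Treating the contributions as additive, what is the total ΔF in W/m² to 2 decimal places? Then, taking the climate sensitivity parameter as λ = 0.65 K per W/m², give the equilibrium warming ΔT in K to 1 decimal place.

CO₂: 5.27 × ln(376/274) = 5.27 × ln(1.37226) = 5.27 × 0.31646 = 1.6677 W/m².
CH₄: 0.036 × (√1735 − √687) = 0.036 × (41.6533 − 26.2107) = 0.036 × 15.4426 = 0.5559 W/m².
CFC-11: ΔF = 0.00026 × (254 − 1) = 0.00026 × 253 = 0.0658 W/m².
Total ΔF = 1.6677 + 0.5559 + 0.0658 = 2.2894 W/m².
ΔT = λ ΔF = 0.65 × 2.29 = 1.4885 K.

ΔF = 2.29 W/m²; ΔT = 1.5 K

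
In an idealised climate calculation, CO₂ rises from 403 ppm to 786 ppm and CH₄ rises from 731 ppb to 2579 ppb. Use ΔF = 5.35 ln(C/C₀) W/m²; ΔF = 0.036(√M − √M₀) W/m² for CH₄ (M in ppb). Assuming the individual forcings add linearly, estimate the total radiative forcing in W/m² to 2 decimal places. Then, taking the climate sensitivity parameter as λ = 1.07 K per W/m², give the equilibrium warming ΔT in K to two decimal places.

ΔF = 4.43 W/m²; ΔT = 4.74 K

CO₂: 5.35 × ln(786/403) = 5.35 × ln(1.95037) = 5.35 × 0.66802 = 3.5739 W/m².
CH₄: 0.036 × (√2579 − √731) = 0.036 × (50.7839 − 27.0370) = 0.036 × 23.7469 = 0.8549 W/m².
Total ΔF = 3.5739 + 0.8549 = 4.4288 W/m².
ΔT = λ ΔF = 1.07 × 4.43 = 4.7401 K.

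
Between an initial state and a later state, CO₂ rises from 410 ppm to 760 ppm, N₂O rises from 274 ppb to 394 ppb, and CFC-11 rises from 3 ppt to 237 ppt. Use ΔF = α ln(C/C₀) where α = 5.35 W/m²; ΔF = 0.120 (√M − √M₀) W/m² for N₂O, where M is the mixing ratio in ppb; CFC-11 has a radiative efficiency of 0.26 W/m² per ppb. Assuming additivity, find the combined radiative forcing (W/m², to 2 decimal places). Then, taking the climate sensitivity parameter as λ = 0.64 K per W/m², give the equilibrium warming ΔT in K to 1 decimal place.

ΔF = 3.76 W/m²; ΔT = 2.4 K

CO₂: 5.35 × ln(760/410) = 5.35 × ln(1.85366) = 5.35 × 0.61716 = 3.3018 W/m².
N₂O: 0.120 × (√394 − √274) = 0.120 × (19.8494 − 16.5529) = 0.120 × 3.2965 = 0.3956 W/m².
CFC-11: Δ = 237 − 3 = 234 ppt = 0.234 ppb; ΔF = 0.26 × 0.234 = 0.0608 W/m².
Total ΔF = 3.3018 + 0.3956 + 0.0608 = 3.7582 W/m².
ΔT = λ ΔF = 0.64 × 3.76 = 2.4064 K.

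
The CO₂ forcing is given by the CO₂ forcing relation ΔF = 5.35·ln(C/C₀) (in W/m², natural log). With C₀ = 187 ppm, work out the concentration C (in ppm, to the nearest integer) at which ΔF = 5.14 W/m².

Set 5.35 ln(C/187) = 5.14, so ln(C/187) = 5.14/5.35 = 0.96075.
Then C/187 = e^0.96075 = 2.61366, giving C = 187 × 2.61366 = 488.75 ppm.

C ≈ 489 ppm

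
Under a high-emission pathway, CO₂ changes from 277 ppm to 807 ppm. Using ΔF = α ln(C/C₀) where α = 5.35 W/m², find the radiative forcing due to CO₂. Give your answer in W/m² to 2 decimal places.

ΔF = 5.72 W/m²

CO₂: 5.35 × ln(807/277) = 5.35 × ln(2.91336) = 5.35 × 1.06931 = 5.7208 W/m².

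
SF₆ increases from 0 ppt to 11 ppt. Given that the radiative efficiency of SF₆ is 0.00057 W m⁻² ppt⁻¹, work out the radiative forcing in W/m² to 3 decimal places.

SF₆: ΔF = 0.00057 × (11 − 0) = 0.00057 × 11 = 0.0063 W/m².

ΔF = 0.006 W/m²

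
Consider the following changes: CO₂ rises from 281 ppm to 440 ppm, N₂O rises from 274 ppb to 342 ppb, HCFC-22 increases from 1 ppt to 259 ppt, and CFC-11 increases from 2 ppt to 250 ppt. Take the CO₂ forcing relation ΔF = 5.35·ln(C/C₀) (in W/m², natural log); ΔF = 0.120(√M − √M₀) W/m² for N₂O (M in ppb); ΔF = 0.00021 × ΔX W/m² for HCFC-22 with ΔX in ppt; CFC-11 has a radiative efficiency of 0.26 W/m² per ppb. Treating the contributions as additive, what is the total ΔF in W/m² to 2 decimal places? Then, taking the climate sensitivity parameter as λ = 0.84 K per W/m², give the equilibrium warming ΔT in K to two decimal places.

ΔF = 2.75 W/m²; ΔT = 2.31 K

CO₂: 5.35 × ln(440/281) = 5.35 × ln(1.56584) = 5.35 × 0.44842 = 2.3990 W/m².
N₂O: 0.120 × (√342 − √274) = 0.120 × (18.4932 − 16.5529) = 0.120 × 1.9403 = 0.2328 W/m².
HCFC-22: ΔF = 0.00021 × (259 − 1) = 0.00021 × 258 = 0.0542 W/m².
CFC-11: Δ = 250 − 2 = 248 ppt = 0.248 ppb; ΔF = 0.26 × 0.248 = 0.0645 W/m².
Total ΔF = 2.3990 + 0.2328 + 0.0542 + 0.0645 = 2.7505 W/m².
ΔT = λ ΔF = 0.84 × 2.75 = 2.3100 K.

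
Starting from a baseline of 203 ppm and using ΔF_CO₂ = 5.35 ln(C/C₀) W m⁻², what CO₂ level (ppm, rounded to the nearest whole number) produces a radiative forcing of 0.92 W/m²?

Set 5.35 ln(C/203) = 0.92, so ln(C/203) = 0.92/5.35 = 0.17196.
Then C/203 = e^0.17196 = 1.18763, giving C = 203 × 1.18763 = 241.09 ppm.

C ≈ 241 ppm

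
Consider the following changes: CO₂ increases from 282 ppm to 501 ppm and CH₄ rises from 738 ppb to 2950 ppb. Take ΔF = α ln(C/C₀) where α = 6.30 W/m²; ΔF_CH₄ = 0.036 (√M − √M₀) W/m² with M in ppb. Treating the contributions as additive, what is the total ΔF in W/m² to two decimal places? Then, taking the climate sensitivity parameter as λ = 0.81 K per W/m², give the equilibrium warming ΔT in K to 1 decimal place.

CO₂: 6.30 × ln(501/282) = 6.30 × ln(1.77660) = 6.30 × 0.57470 = 3.6206 W/m².
CH₄: 0.036 × (√2950 − √738) = 0.036 × (54.3139 − 27.1662) = 0.036 × 27.1477 = 0.9773 W/m².
Total ΔF = 3.6206 + 0.9773 = 4.5979 W/m².
ΔT = λ ΔF = 0.81 × 4.60 = 3.7260 K.

ΔF = 4.60 W/m²; ΔT = 3.7 K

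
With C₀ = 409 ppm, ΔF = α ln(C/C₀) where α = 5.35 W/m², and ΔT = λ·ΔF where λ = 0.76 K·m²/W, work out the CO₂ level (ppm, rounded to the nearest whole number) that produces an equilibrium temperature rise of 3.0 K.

C ≈ 855 ppm

Required forcing: ΔF = ΔT/λ = 3.0/0.76 = 3.9474 W/m².
Then ln(C/409) = ΔF/5.35 = 3.9474/5.35 = 0.73783.
So C = 409 × e^0.73783 = 409 × 2.09139 = 855.38 ppm.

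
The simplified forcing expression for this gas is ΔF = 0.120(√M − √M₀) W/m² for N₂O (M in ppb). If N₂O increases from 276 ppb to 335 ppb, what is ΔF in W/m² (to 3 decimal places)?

N₂O: 0.120 × (√335 − √276) = 0.120 × (18.3030 − 16.6132) = 0.120 × 1.6898 = 0.2028 W/m².

ΔF = 0.203 W/m²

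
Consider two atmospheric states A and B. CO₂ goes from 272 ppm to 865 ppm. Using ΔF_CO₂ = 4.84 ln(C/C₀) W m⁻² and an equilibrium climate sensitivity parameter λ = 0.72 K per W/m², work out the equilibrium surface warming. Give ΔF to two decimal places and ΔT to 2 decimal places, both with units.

ΔF = 5.60 W/m²; ΔT = 4.03 K

CO₂: 4.84 × ln(865/272) = 4.84 × ln(3.18015) = 4.84 × 1.15693 = 5.5995 W/m².
ΔT = λ ΔF = 0.72 × 5.60 = 4.0320 K.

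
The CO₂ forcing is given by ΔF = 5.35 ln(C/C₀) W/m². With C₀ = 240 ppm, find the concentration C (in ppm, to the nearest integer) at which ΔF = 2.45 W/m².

Set 5.35 ln(C/240) = 2.45, so ln(C/240) = 2.45/5.35 = 0.45794.
Then C/240 = e^0.45794 = 1.58081, giving C = 240 × 1.58081 = 379.39 ppm.

C ≈ 379 ppm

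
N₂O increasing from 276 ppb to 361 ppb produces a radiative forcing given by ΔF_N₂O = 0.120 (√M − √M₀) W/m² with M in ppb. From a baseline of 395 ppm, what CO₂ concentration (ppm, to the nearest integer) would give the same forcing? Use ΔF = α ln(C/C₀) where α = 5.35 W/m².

N₂O forcing: 0.120 × (√361 − √276) = 0.120 × (19.0000 − 16.6132) = 0.120 × 2.3868 = 0.28642 W/m².
Set 5.35 ln(C/395) = 0.28642: ln(C/395) = 0.28642/5.35 = 0.05354, so C = 395 × e^0.05354 = 395 × 1.05500 = 416.73 ppm.

C ≈ 417 ppm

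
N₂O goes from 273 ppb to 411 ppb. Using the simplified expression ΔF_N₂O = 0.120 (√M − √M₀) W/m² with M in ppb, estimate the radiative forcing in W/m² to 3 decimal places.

ΔF = 0.450 W/m²

N₂O: 0.120 × (√411 − √273) = 0.120 × (20.2731 − 16.5227) = 0.120 × 3.7504 = 0.4500 W/m².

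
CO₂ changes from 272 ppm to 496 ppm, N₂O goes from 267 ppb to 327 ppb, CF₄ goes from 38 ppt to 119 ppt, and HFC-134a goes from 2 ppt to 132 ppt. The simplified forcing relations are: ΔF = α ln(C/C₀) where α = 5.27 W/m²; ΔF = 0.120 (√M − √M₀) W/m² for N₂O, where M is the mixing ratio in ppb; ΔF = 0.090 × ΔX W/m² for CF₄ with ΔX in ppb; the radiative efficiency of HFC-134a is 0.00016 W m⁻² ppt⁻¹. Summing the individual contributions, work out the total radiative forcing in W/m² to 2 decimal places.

CO₂: 5.27 × ln(496/272) = 5.27 × ln(1.82353) = 5.27 × 0.60077 = 3.1661 W/m².
N₂O: 0.120 × (√327 − √267) = 0.120 × (18.0831 − 16.3401) = 0.120 × 1.7430 = 0.2092 W/m².
CF₄: Δ = 119 − 38 = 81 ppt = 0.081 ppb; ΔF = 0.090 × 0.081 = 0.0073 W/m².
HFC-134a: ΔF = 0.00016 × (132 − 2) = 0.00016 × 130 = 0.0208 W/m².
Total ΔF = 3.1661 + 0.2092 + 0.0073 + 0.0208 = 3.4034 W/m².

ΔF = 3.40 W/m²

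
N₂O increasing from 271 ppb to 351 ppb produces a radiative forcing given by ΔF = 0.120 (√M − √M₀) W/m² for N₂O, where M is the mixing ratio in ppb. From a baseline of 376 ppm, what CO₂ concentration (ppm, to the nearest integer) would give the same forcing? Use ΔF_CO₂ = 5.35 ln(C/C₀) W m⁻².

N₂O forcing: 0.120 × (√351 − √271) = 0.120 × (18.7350 − 16.4621) = 0.120 × 2.2729 = 0.27275 W/m².
Set 5.35 ln(C/376) = 0.27275: ln(C/376) = 0.27275/5.35 = 0.05098, so C = 376 × e^0.05098 = 376 × 1.05230 = 395.66 ppm.

C ≈ 396 ppm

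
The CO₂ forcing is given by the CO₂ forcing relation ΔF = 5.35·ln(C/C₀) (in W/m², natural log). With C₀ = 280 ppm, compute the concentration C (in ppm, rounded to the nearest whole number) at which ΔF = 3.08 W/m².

C ≈ 498 ppm

Set 5.35 ln(C/280) = 3.08, so ln(C/280) = 3.08/5.35 = 0.57570.
Then C/280 = e^0.57570 = 1.77837, giving C = 280 × 1.77837 = 497.94 ppm.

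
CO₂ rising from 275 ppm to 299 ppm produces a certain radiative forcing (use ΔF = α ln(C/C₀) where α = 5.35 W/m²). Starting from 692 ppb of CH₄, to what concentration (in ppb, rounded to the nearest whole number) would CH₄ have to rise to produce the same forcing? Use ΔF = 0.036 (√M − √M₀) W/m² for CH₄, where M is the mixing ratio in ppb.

M ≈ 1501 ppb

CO₂ forcing: 5.35 × ln(299/275) = 5.35 × 0.083672 = 0.44765 W/m².
Set 0.036(√M − √692) = 0.44765: √M = 0.44765/0.036 + √692 = 12.4347 + 26.3059 = 38.7406.
M = (38.7406)² = 1500.83 ppb.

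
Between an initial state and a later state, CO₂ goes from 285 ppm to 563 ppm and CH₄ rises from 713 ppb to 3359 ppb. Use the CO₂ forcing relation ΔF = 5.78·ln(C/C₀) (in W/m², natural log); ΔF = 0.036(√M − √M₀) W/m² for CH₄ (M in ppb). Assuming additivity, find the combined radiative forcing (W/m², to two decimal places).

CO₂: 5.78 × ln(563/285) = 5.78 × ln(1.97544) = 5.78 × 0.68079 = 3.9350 W/m².
CH₄: 0.036 × (√3359 − √713) = 0.036 × (57.9569 − 26.7021) = 0.036 × 31.2548 = 1.1252 W/m².
Total ΔF = 3.9350 + 1.1252 = 5.0602 W/m².

ΔF = 5.06 W/m²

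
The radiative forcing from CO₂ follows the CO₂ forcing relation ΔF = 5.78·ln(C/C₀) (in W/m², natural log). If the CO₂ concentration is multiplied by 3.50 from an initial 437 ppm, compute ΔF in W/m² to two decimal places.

ΔF = 7.24 W/m²

Because the forcing depends only on the ratio C/C₀, the initial concentration does not enter.
ΔF = 5.78 × ln(3.50) = 5.78 × 1.25276 = 7.2410 W/m².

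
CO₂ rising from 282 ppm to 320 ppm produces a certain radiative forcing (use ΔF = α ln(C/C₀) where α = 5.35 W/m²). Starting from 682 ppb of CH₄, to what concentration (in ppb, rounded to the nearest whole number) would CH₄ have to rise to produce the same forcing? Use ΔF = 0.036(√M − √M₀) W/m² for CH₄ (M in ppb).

M ≈ 2016 ppb

CO₂ forcing: 5.35 × ln(320/282) = 5.35 × 0.126414 = 0.67631 W/m².
Set 0.036(√M − √682) = 0.67631: √M = 0.67631/0.036 + √682 = 18.7864 + 26.1151 = 44.9015.
M = (44.9015)² = 2016.14 ppb.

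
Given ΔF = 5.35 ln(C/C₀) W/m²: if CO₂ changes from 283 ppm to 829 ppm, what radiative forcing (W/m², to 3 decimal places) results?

CO₂: 5.35 × ln(829/283) = 5.35 × ln(2.92933) = 5.35 × 1.07477 = 5.7500 W/m².

ΔF = 5.750 W/m²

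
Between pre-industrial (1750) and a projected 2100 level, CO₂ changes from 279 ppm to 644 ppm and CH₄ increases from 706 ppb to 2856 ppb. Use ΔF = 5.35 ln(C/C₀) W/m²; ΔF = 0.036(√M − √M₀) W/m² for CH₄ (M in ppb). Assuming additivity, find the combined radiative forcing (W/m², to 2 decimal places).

CO₂: 5.35 × ln(644/279) = 5.35 × ln(2.30824) = 5.35 × 0.83649 = 4.4752 W/m².
CH₄: 0.036 × (√2856 − √706) = 0.036 × (53.4416 − 26.5707) = 0.036 × 26.8709 = 0.9674 W/m².
Total ΔF = 4.4752 + 0.9674 = 5.4426 W/m².

ΔF = 5.44 W/m²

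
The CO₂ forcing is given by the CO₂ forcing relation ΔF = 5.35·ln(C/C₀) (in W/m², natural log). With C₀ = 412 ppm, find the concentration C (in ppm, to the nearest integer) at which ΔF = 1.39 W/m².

Set 5.35 ln(C/412) = 1.39, so ln(C/412) = 1.39/5.35 = 0.25981.
Then C/412 = e^0.25981 = 1.29668, giving C = 412 × 1.29668 = 534.23 ppm.

C ≈ 534 ppm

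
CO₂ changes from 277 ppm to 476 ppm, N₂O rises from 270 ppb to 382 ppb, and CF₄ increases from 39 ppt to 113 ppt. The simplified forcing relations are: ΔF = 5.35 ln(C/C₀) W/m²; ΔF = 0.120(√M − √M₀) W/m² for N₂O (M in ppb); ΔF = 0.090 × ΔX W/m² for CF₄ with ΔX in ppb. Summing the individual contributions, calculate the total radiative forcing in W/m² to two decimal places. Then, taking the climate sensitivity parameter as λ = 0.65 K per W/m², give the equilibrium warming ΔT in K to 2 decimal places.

CO₂: 5.35 × ln(476/277) = 5.35 × ln(1.71841) = 5.35 × 0.54140 = 2.8965 W/m².
N₂O: 0.120 × (√382 − √270) = 0.120 × (19.5448 − 16.4317) = 0.120 × 3.1131 = 0.3736 W/m².
CF₄: Δ = 113 − 39 = 74 ppt = 0.074 ppb; ΔF = 0.090 × 0.074 = 0.0067 W/m².
Total ΔF = 2.8965 + 0.3736 + 0.0067 = 3.2768 W/m².
ΔT = λ ΔF = 0.65 × 3.28 = 2.1320 K.

ΔF = 3.28 W/m²; ΔT = 2.13 K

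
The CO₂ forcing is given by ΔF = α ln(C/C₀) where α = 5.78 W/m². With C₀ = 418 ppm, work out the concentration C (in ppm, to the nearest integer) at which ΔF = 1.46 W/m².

C ≈ 538 ppm

Set 5.78 ln(C/418) = 1.46, so ln(C/418) = 1.46/5.78 = 0.25260.
Then C/418 = e^0.25260 = 1.28737, giving C = 418 × 1.28737 = 538.12 ppm.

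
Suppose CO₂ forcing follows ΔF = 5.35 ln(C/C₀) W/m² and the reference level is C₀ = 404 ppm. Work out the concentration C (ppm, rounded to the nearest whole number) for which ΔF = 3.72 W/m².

Set 5.35 ln(C/404) = 3.72, so ln(C/404) = 3.72/5.35 = 0.69533.
Then C/404 = e^0.69533 = 2.00437, giving C = 404 × 2.00437 = 809.77 ppm.

C ≈ 810 ppm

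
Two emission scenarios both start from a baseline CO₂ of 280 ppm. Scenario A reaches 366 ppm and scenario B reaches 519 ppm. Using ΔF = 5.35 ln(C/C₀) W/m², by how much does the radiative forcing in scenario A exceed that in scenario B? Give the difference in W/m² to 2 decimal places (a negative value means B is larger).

ΔF_A − ΔF_B = -1.87 W/m²

ΔF_A = 5.35 ln(366/280) = 5.35 × 0.26784 = 1.4329 W/m².
ΔF_B = 5.35 ln(519/280) = 5.35 × 0.61711 = 3.3015 W/m².
Difference: 1.4329 − 3.3015 = -1.8686 W/m².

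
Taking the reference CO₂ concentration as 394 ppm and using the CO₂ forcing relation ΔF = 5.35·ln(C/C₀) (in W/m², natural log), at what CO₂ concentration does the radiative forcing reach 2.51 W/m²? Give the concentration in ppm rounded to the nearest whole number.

Set 5.35 ln(C/394) = 2.51, so ln(C/394) = 2.51/5.35 = 0.46916.
Then C/394 = e^0.46916 = 1.59865, giving C = 394 × 1.59865 = 629.87 ppm.

C ≈ 630 ppm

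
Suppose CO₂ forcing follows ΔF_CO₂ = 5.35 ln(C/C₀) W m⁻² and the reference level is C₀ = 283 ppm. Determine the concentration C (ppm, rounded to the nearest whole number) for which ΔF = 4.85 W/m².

C ≈ 701 ppm

Set 5.35 ln(C/283) = 4.85, so ln(C/283) = 4.85/5.35 = 0.90654.
Then C/283 = e^0.90654 = 2.47574, giving C = 283 × 2.47574 = 700.63 ppm.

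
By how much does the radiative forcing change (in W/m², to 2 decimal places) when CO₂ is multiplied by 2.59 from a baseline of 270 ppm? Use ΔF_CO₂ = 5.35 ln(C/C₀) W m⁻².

Because the forcing depends only on the ratio C/C₀, the initial concentration does not enter.
ΔF = 5.35 × ln(2.59) = 5.35 × 0.95166 = 5.0914 W/m².

ΔF = 5.09 W/m²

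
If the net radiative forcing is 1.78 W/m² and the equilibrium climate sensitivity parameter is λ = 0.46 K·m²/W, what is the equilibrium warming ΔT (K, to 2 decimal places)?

ΔT = 0.82 K

ΔT = λ ΔF = 0.46 × 1.78 = 0.8188 K.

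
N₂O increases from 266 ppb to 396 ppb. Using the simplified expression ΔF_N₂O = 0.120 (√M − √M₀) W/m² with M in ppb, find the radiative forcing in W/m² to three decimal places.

ΔF = 0.431 W/m²

N₂O: 0.120 × (√396 − √266) = 0.120 × (19.8997 − 16.3095) = 0.120 × 3.5902 = 0.4308 W/m².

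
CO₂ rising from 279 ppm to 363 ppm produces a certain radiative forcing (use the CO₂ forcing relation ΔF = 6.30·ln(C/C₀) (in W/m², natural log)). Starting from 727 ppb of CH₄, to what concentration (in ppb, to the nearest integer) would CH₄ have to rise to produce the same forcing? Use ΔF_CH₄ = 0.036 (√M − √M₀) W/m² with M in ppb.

CO₂ forcing: 6.30 × ln(363/279) = 6.30 × 0.263191 = 1.65810 W/m².
Set 0.036(√M − √727) = 1.65810: √M = 1.65810/0.036 + √727 = 46.0583 + 26.9629 = 73.0212.
M = (73.0212)² = 5332.10 ppb.

M ≈ 5332 ppb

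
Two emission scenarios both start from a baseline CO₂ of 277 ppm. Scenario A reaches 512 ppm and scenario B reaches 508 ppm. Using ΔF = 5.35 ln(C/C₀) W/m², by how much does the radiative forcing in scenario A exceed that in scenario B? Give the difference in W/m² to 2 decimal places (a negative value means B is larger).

ΔF_A = 5.35 ln(512/277) = 5.35 × 0.61431 = 3.2866 W/m².
ΔF_B = 5.35 ln(508/277) = 5.35 × 0.60646 = 3.2446 W/m².
Difference: 3.2866 − 3.2446 = 0.0420 W/m².

ΔF_A − ΔF_B = 0.04 W/m²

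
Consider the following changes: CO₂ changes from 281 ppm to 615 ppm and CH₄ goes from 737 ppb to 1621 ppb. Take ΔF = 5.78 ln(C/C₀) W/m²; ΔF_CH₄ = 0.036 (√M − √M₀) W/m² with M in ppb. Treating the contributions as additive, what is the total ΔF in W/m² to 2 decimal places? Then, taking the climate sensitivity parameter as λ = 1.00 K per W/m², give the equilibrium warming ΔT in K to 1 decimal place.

ΔF = 5.00 W/m²; ΔT = 5.0 K

CO₂: 5.78 × ln(615/281) = 5.78 × ln(2.18861) = 5.78 × 0.78327 = 4.5273 W/m².
CH₄: 0.036 × (√1621 − √737) = 0.036 × (40.2616 − 27.1477) = 0.036 × 13.1139 = 0.4721 W/m².
Total ΔF = 4.5273 + 0.4721 = 4.9994 W/m².
ΔT = λ ΔF = 1.00 × 5.00 = 5.0000 K.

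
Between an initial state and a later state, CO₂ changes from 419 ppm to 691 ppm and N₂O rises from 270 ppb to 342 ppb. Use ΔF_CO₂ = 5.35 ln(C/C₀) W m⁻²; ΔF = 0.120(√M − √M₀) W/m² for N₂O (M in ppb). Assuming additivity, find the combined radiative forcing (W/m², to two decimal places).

ΔF = 2.92 W/m²

CO₂: 5.35 × ln(691/419) = 5.35 × ln(1.64916) = 5.35 × 0.50027 = 2.6764 W/m².
N₂O: 0.120 × (√342 − √270) = 0.120 × (18.4932 − 16.4317) = 0.120 × 2.0615 = 0.2474 W/m².
Total ΔF = 2.6764 + 0.2474 = 2.9238 W/m².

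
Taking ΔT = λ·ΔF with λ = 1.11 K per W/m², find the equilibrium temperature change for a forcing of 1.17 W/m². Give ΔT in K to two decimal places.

ΔT = λ ΔF = 1.11 × 1.17 = 1.2987 K.

ΔT = 1.30 K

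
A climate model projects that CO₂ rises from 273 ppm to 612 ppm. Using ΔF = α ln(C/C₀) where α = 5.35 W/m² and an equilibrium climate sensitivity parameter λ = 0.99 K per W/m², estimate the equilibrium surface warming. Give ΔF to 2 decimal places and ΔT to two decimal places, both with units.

ΔF = 4.32 W/m²; ΔT = 4.28 K

CO₂: 5.35 × ln(612/273) = 5.35 × ln(2.24176) = 5.35 × 0.80726 = 4.3188 W/m².
ΔT = λ ΔF = 0.99 × 4.32 = 4.2768 K.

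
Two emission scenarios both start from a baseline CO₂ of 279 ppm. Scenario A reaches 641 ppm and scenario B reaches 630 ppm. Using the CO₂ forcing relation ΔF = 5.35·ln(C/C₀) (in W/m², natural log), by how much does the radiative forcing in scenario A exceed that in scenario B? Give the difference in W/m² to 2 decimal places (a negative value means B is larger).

ΔF_A = 5.35 ln(641/279) = 5.35 × 0.83182 = 4.4502 W/m².
ΔF_B = 5.35 ln(630/279) = 5.35 × 0.81451 = 4.3576 W/m².
Difference: 4.4502 − 4.3576 = 0.0926 W/m².

ΔF_A − ΔF_B = 0.09 W/m²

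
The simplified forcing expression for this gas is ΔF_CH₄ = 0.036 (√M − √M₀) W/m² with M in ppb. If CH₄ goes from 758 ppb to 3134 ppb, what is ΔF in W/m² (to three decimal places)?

CH₄: 0.036 × (√3134 − √758) = 0.036 × (55.9821 − 27.5318) = 0.036 × 28.4503 = 1.0242 W/m².

ΔF = 1.024 W/m²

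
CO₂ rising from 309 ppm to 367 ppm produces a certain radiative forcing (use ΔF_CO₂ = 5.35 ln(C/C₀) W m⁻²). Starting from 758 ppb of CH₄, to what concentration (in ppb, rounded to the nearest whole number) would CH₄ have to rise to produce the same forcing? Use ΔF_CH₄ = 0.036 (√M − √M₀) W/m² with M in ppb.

M ≈ 2819 ppb

CO₂ forcing: 5.35 × ln(367/309) = 5.35 × 0.172021 = 0.92031 W/m².
Set 0.036(√M − √758) = 0.92031: √M = 0.92031/0.036 + √758 = 25.5642 + 27.5318 = 53.0960.
M = (53.0960)² = 2819.19 ppb.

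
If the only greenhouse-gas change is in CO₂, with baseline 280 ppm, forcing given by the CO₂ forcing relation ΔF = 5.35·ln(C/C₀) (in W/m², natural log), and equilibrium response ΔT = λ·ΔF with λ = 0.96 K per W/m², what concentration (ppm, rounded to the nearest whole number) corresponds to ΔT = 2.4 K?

Required forcing: ΔF = ΔT/λ = 2.4/0.96 = 2.5000 W/m².
Then ln(C/280) = ΔF/5.35 = 2.5000/5.35 = 0.46729.
So C = 280 × e^0.46729 = 280 × 1.59566 = 446.78 ppm.

C ≈ 447 ppm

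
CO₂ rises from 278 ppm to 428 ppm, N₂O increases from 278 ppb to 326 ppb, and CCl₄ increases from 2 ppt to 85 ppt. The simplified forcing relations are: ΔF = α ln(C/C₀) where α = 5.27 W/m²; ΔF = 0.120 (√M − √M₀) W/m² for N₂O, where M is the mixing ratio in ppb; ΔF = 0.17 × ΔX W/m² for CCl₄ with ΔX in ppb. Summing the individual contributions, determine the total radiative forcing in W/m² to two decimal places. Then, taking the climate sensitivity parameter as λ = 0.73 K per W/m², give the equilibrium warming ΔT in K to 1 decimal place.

CO₂: 5.27 × ln(428/278) = 5.27 × ln(1.53957) = 5.27 × 0.43150 = 2.2740 W/m².
N₂O: 0.120 × (√326 − √278) = 0.120 × (18.0555 − 16.6733) = 0.120 × 1.3822 = 0.1659 W/m².
CCl₄: Δ = 85 − 2 = 83 ppt = 0.083 ppb; ΔF = 0.17 × 0.083 = 0.0141 W/m².
Total ΔF = 2.2740 + 0.1659 + 0.0141 = 2.4540 W/m².
ΔT = λ ΔF = 0.73 × 2.45 = 1.7885 K.

ΔF = 2.45 W/m²; ΔT = 1.8 K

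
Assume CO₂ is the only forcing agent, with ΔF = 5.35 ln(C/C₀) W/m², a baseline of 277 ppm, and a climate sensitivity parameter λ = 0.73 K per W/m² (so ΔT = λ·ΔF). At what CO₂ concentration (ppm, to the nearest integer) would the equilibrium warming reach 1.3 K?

Required forcing: ΔF = ΔT/λ = 1.3/0.73 = 1.7808 W/m².
Then ln(C/277) = ΔF/5.35 = 1.7808/5.35 = 0.33286.
So C = 277 × e^0.33286 = 277 × 1.39495 = 386.40 ppm.

C ≈ 386 ppm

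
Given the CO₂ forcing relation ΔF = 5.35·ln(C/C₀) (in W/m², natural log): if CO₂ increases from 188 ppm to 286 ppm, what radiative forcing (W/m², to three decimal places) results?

ΔF = 2.245 W/m²

CO₂: 5.35 × ln(286/188) = 5.35 × ln(1.52128) = 5.35 × 0.41955 = 2.2446 W/m².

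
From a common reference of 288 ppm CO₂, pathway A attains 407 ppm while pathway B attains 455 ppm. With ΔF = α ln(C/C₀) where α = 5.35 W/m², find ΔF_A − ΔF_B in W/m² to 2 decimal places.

ΔF_A − ΔF_B = -0.60 W/m²

ΔF_A = 5.35 ln(407/288) = 5.35 × 0.34585 = 1.8503 W/m².
ΔF_B = 5.35 ln(455/288) = 5.35 × 0.45734 = 2.4468 W/m².
Difference: 1.8503 − 2.4468 = -0.5965 W/m².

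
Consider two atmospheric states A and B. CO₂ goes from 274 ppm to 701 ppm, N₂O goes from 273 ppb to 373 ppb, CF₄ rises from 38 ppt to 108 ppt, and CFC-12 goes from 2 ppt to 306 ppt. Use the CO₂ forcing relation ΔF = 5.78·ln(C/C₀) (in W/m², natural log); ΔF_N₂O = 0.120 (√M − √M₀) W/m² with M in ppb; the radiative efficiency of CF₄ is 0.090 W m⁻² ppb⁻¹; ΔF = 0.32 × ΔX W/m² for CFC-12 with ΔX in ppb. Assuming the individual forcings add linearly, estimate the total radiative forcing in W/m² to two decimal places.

CO₂: 5.78 × ln(701/274) = 5.78 × ln(2.55839) = 5.78 × 0.93938 = 5.4296 W/m².
N₂O: 0.120 × (√373 − √273) = 0.120 × (19.3132 − 16.5227) = 0.120 × 2.7905 = 0.3349 W/m².
CF₄: Δ = 108 − 38 = 70 ppt = 0.070 ppb; ΔF = 0.090 × 0.070 = 0.0063 W/m².
CFC-12: Δ = 306 − 2 = 304 ppt = 0.304 ppb; ΔF = 0.32 × 0.304 = 0.0973 W/m².
Total ΔF = 5.4296 + 0.3349 + 0.0063 + 0.0973 = 5.8681 W/m².

ΔF = 5.87 W/m²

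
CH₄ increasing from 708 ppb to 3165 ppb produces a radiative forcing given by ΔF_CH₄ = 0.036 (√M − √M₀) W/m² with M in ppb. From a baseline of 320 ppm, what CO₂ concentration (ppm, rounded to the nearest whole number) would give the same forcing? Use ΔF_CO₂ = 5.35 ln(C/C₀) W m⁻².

CH₄ forcing: 0.036 × (√3165 − √708) = 0.036 × (56.2583 − 26.6083) = 0.036 × 29.6500 = 1.06740 W/m².
Set 5.35 ln(C/320) = 1.06740: ln(C/320) = 1.06740/5.35 = 0.19951, so C = 320 × e^0.19951 = 320 × 1.22080 = 390.66 ppm.

C ≈ 391 ppm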